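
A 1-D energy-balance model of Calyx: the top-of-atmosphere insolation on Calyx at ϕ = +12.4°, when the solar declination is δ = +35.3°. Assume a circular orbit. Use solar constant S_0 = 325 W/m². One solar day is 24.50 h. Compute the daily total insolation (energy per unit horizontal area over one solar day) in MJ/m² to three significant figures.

9.14 MJ/m²

cos h₀ = −tan(+12.4°) tan(+35.300°) = -0.1557, h₀ = 1.7271 rad.
Bracket: h₀ sin ϕ sin δ + cos ϕ cos δ sin h₀ = 1.7271×0.21474×0.57786 + 0.97667×0.81614×0.98781 = 0.214315 + 0.787383 = 1.001698.
Q̄ = (S_0/π) × [bracket] = (325/π) × 1.001698 = 103.63 W/m².
Daily total = Q̄ × 24.50 h × 3600 s/h = 103.63 × 24.50 × 3600 / 10⁶ = 9.140 MJ/m².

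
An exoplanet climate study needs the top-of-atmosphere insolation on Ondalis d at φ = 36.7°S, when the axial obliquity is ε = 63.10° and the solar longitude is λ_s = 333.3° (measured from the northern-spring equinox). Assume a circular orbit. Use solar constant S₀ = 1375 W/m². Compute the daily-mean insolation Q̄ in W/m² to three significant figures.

Solar declination: sin δ = sin ε · sin λ_s = sin 63.10° × sin 333.3° = -0.40070, so δ = -23.622°.
cos H₀ = −tan(-36.7°) tan(-23.622°) = -0.3260, H₀ = 1.9029 rad.
Bracket: H₀ sin φ sin δ + cos φ cos δ sin H₀ = 1.9029×-0.59763×-0.40070 + 0.80178×0.91621×0.94537 = 0.455688 + 0.694468 = 1.150156.
Q̄ = (S₀/π) × [bracket] = (1375/π) × 1.150156 = 503.4 W/m².

Q̄ ≈ 503 W/m²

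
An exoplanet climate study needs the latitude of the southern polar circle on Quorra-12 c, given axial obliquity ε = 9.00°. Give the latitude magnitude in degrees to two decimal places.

The polar circle is the lowest latitude that experiences at least one full rotation of continuous darkness at the northern-summer solstice; it lies at |φ| = 90° − ε = 90° − 9.00° = 81.00°.

81.00°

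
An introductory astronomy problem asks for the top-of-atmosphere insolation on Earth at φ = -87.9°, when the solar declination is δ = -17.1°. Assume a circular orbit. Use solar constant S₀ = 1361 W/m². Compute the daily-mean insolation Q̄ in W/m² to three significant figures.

Q̄ ≈ 400 W/m²

cos H₀ = −tan(-87.9°) tan(-17.100°) = -8.3898 ≤ −1 ⇒ polar day, H₀ = π.
Bracket: H₀ sin φ sin δ + cos φ cos δ sin H₀ = 3.1416×-0.99933×-0.29404 + 0.03664×0.95579×0.00000 = 0.923137 + 0.000000 = 0.923137.
Q̄ = (S₀/π) × [bracket] = (1361/π) × 0.923137 = 399.9 W/m².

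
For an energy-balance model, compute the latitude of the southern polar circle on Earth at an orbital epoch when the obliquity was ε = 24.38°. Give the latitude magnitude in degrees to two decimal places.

65.62°

The polar circle is the lowest latitude that experiences at least one full rotation of continuous darkness at the northern-summer solstice; it lies at |ϕ| = 90° − ε = 90° − 24.38° = 65.62°.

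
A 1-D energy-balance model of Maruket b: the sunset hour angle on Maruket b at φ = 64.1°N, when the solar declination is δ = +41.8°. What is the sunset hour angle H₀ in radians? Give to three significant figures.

Sunrise equation: cos H₀ = −tan φ · tan δ = -1.8413 ≤ −1, so the host star never sets (polar day) and H₀ = π.

H₀ = 3.14 rad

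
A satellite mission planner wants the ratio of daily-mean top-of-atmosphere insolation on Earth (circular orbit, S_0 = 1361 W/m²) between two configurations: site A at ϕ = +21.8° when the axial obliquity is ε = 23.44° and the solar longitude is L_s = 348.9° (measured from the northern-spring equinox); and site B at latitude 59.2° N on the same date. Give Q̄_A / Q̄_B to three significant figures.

— Configuration A (ϕ=+21.8°):
Solar declination: sin δ = sin ε · sin L_s = sin 23.44° × sin 348.9° = -0.07658, so δ = -4.392°.
cos h₀ = −tan(+21.8°) tan(-4.392°) = 0.0307, h₀ = 1.5401 rad.
Bracket: h₀ sin ϕ sin δ + cos ϕ cos δ sin h₀ = 1.5401×0.37137×-0.07658 + 0.92849×0.99706×0.99953 = -0.043800 + 0.925325 = 0.881525.
Q̄ = (S_0/π) × [bracket] = (1361/π) × 0.881525 = 381.89 W/m².
— Configuration B (ϕ=+59.2°):
cos h₀ = −tan(+59.2°) tan(-4.392°) = 0.1288, h₀ = 1.4416 rad.
Bracket: h₀ sin ϕ sin δ + cos ϕ cos δ sin h₀ = 1.4416×0.85896×-0.07658 + 0.51204×0.99706×0.99166 = -0.094827 + 0.506277 = 0.411450.
Q̄ = (S_0/π) × [bracket] = (1361/π) × 0.411450 = 178.25 W/m².
Ratio Q̄_A / Q̄_B = 381.89 / 178.25 = 2.142.

Q̄_A / Q̄_B ≈ 2.14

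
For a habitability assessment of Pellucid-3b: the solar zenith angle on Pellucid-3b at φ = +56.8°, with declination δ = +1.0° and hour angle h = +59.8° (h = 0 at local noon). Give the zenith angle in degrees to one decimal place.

θ_z = 73.1°

cos θ_z = sin φ sin δ + cos φ cos δ cos h = 0.014604 + 0.275393 = 0.289997.
θ_z = arccos(0.289997) = 73.1°.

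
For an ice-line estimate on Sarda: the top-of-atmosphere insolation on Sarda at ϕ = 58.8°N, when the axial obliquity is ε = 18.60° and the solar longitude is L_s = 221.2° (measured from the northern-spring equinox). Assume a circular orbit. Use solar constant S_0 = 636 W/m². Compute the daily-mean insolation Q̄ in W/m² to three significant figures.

Q̄ ≈ 51.9 W/m²

Solar declination: sin δ = sin ε · sin L_s = sin 18.60° × sin 221.2° = -0.21010, so δ = -12.128°.
cos h₀ = −tan(+58.8°) tan(-12.128°) = 0.3548, h₀ = 1.2081 rad.
Bracket: h₀ sin ϕ sin δ + cos ϕ cos δ sin h₀ = 1.2081×0.85536×-0.21010 + 0.51803×0.97768×0.93493 = -0.217109 + 0.473512 = 0.256403.
Q̄ = (S_0/π) × [bracket] = (636/π) × 0.256403 = 51.91 W/m².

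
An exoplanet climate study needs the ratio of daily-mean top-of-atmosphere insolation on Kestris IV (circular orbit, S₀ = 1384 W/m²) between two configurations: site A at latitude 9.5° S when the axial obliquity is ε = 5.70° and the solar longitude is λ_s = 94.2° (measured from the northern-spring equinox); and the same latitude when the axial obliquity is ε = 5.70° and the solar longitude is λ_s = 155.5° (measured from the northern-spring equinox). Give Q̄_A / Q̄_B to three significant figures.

Q̄_A / Q̄_B ≈ 0.981

— Configuration A (φ=-9.5°):
Solar declination: sin δ = sin ε · sin λ_s = sin 5.70° × sin 94.2° = 0.09905, so δ = +5.685°.
cos H₀ = −tan(-9.5°) tan(+5.685°) = 0.0167, H₀ = 1.5541 rad.
Bracket: H₀ sin φ sin δ + cos φ cos δ sin H₀ = 1.5541×-0.16505×0.09905 + 0.98629×0.99508×0.99986 = -0.025407 + 0.981300 = 0.955893.
Q̄ = (S₀/π) × [bracket] = (1384/π) × 0.955893 = 421.11 W/m².
— Configuration B (φ=-9.5°):
Solar declination: sin δ = sin ε · sin λ_s = sin 5.70° × sin 155.5° = 0.04119, so δ = +2.361°.
cos H₀ = −tan(-9.5°) tan(+2.361°) = 0.0069, H₀ = 1.5639 rad.
Bracket: H₀ sin φ sin δ + cos φ cos δ sin H₀ = 1.5639×-0.16505×0.04119 + 0.98629×0.99915×0.99998 = -0.010632 + 0.985432 = 0.974800.
Q̄ = (S₀/π) × [bracket] = (1384/π) × 0.974800 = 429.44 W/m².
Ratio Q̄_A / Q̄_B = 421.11 / 429.44 = 0.9806.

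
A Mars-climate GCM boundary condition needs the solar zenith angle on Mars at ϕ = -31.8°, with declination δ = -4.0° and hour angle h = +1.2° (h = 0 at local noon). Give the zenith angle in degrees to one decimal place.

cos θ_z = sin ϕ sin δ + cos ϕ cos δ cos h = 0.036759 + 0.847636 = 0.884395.
θ_z = arccos(0.884395) = 27.8°.

θ_z = 27.8°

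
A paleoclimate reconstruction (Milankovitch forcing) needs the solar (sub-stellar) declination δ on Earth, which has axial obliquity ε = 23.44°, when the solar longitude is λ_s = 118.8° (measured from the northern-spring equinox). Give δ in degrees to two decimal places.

δ = +20.40°

sin δ = sin ε · sin λ_s = sin 23.44° × sin 118.8° = 0.348585.
δ = arcsin(0.348585) = +20.40°.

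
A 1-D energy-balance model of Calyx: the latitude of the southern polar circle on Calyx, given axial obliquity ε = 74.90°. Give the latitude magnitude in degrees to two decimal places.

15.10°

The polar circle is the lowest latitude that experiences at least one full rotation of continuous darkness at the northern-summer solstice; it lies at |φ| = 90° − ε = 90° − 74.90° = 15.10°.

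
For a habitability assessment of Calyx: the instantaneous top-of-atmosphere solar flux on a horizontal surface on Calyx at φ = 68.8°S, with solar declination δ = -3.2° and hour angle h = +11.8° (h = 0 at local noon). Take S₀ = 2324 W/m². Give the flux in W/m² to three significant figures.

942 W/m²

cos θ_z = sin φ sin δ + cos φ cos δ cos h = 0.052044 + 0.353431 = 0.405475.
Flux = S₀ · cos θ_z = 2324 × 0.405475 = 942.3 W/m².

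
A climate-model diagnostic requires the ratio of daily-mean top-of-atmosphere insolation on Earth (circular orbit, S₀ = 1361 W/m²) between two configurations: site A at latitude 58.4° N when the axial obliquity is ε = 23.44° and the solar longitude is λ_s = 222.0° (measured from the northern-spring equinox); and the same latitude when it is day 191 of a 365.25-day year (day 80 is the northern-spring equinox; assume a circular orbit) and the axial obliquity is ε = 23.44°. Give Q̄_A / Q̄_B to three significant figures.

Q̄_A / Q̄_B ≈ 0.183

— Configuration A (φ=+58.4°):
Solar declination: sin δ = sin ε · sin λ_s = sin 23.44° × sin 222.0° = -0.26617, so δ = -15.437°.
cos H₀ = −tan(+58.4°) tan(-15.437°) = 0.4488, H₀ = 1.1053 rad.
Bracket: H₀ sin φ sin δ + cos φ cos δ sin H₀ = 1.1053×0.85173×-0.26617 + 0.52399×0.96393×0.89361 = -0.250577 + 0.451353 = 0.200776.
Q̄ = (S₀/π) × [bracket] = (1361/π) × 0.200776 = 86.980 W/m².
— Configuration B (φ=+58.4°):
Solar longitude: λ_s = 360° × (191 − 80)/365.25 = 109.405°.
sin δ = sin 23.44° × sin 109.405° = 0.37519, so δ = +22.036°.
cos H₀ = −tan(+58.4°) tan(+22.036°) = -0.6579, H₀ = 2.2889 rad.
Bracket: H₀ sin φ sin δ + cos φ cos δ sin H₀ = 2.2889×0.85173×0.37519 + 0.52399×0.92695×0.75308 = 0.731442 + 0.365780 = 1.097222.
Q̄ = (S₀/π) × [bracket] = (1361/π) × 1.097222 = 475.34 W/m².
Ratio Q̄_A / Q̄_B = 86.980 / 475.34 = 0.1830.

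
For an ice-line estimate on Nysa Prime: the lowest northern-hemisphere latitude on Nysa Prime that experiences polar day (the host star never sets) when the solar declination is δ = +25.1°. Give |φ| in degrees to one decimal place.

|φ| = 64.9°

Polar day requires cos H₀ = −tan φ tan δ ≤ −1, i.e. tan φ tan δ ≥ 1.
The boundary is |tan φ| · |tan δ| = 1, so |φ| = 90° − |δ| = 90° − 25.1° = 64.9° in the northern hemisphere.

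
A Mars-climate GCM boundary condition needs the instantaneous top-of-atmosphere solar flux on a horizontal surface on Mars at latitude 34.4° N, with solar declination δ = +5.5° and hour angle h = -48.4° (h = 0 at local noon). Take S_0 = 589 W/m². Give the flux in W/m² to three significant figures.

353 W/m²

cos θ_z = sin ϕ sin δ + cos ϕ cos δ cos h = 0.054150 + 0.545292 = 0.599442.
Flux = S_0 · cos θ_z = 589 × 0.599442 = 353.1 W/m².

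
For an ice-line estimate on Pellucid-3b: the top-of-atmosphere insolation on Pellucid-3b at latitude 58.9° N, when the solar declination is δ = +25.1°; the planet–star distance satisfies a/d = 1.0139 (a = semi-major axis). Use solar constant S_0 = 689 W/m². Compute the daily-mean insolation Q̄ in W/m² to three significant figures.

Q̄ ≈ 268 W/m²

cos h₀ = −tan(+58.9°) tan(+25.100°) = -0.7765, h₀ = 2.4599 rad.
Bracket: h₀ sin ϕ sin δ + cos ϕ cos δ sin h₀ = 2.4599×0.85627×0.42420 + 0.51653×0.90557×0.63008 = 0.893509 + 0.294722 = 1.188231.
Inverse-square distance factor (a/d)² = 1.0139² = 1.027993.
Q̄ = (S_0/π) × 1.027993 × [bracket] = (689/π) × 1.027993 × 1.188231 = 267.9 W/m².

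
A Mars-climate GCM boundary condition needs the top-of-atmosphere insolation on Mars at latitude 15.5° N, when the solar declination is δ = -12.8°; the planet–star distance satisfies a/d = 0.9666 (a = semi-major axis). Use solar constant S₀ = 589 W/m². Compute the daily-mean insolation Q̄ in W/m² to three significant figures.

cos H₀ = −tan(+15.5°) tan(-12.800°) = 0.0630, H₀ = 1.5077 rad.
Bracket: H₀ sin φ sin δ + cos φ cos δ sin H₀ = 1.5077×0.26724×-0.22155 + 0.96363×0.97515×0.99801 = -0.089266 + 0.937814 = 0.848548.
Inverse-square distance factor (a/d)² = 0.9666² = 0.934316.
Q̄ = (S₀/π) × 0.934316 × [bracket] = (589/π) × 0.934316 × 0.848548 = 148.6 W/m².

Q̄ ≈ 149 W/m²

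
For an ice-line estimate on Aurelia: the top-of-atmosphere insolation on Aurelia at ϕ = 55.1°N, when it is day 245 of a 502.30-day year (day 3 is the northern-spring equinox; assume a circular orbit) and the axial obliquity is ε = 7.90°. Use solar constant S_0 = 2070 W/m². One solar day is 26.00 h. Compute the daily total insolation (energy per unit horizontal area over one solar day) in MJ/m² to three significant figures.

Solar longitude: L_s = 360° × (245 − 3)/502.30 = 173.442°.
sin δ = sin 7.90° × sin 173.442° = 0.01570, so δ = +0.899°.
cos h₀ = −tan(+55.1°) tan(+0.899°) = -0.0225, h₀ = 1.5933 rad.
Bracket: h₀ sin ϕ sin δ + cos ϕ cos δ sin h₀ = 1.5933×0.82015×0.01570 + 0.57215×0.99988×0.99975 = 0.020516 + 0.571938 = 0.592454.
Q̄ = (S_0/π) × [bracket] = (2070/π) × 0.592454 = 390.37 W/m².
Daily total = Q̄ × 26.00 h × 3600 s/h = 390.37 × 26.00 × 3600 / 10⁶ = 36.54 MJ/m².

36.5 MJ/m²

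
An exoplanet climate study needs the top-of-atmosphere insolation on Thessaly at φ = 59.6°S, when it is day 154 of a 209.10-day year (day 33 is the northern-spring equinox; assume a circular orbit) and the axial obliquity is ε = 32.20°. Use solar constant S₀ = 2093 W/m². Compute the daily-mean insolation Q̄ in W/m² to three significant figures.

Solar longitude: λ_s = 360° × (154 − 33)/209.10 = 208.321°.
sin δ = sin 32.20° × sin 208.321° = -0.25281, so δ = -14.644°.
cos H₀ = −tan(-59.6°) tan(-14.644°) = -0.4454, H₀ = 2.0324 rad.
Bracket: H₀ sin φ sin δ + cos φ cos δ sin H₀ = 2.0324×-0.86251×-0.25281 + 0.50603×0.96752×0.89535 = 0.443167 + 0.438358 = 0.881525.
Q̄ = (S₀/π) × [bracket] = (2093/π) × 0.881525 = 587.3 W/m².

Q̄ ≈ 587 W/m²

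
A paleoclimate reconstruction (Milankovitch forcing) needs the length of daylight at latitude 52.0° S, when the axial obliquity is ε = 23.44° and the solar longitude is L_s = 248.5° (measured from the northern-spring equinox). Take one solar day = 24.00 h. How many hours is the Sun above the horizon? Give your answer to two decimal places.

16.09 h

Solar declination: sin δ = sin ε · sin L_s = sin 23.44° × sin 248.5° = -0.37011, so δ = -21.722°.
cos h₀ = −tan ϕ · tan δ = −tan(-52.0°) × tan(-21.722°) = -0.5099, so h₀ = 2.1059 rad = 120.66°.
Daylight = 2h₀/(2π) × 24.00 h = (2.1059/π) × 24.00 = 16.09 h.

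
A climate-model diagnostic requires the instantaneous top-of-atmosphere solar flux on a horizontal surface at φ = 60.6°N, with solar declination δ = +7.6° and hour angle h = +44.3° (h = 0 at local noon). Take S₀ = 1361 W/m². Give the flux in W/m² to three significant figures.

631 W/m²

cos θ_z = sin φ sin δ + cos φ cos δ cos h = 0.115224 + 0.348250 = 0.463474.
Flux = S₀ · cos θ_z = 1361 × 0.463474 = 630.8 W/m².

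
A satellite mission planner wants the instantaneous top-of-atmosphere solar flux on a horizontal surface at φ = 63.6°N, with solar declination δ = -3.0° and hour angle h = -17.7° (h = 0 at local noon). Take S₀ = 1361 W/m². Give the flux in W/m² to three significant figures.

cos θ_z = sin φ sin δ + cos φ cos δ cos h = -0.046878 + 0.423006 = 0.376128.
Flux = S₀ · cos θ_z = 1361 × 0.376128 = 511.9 W/m².

512 W/m²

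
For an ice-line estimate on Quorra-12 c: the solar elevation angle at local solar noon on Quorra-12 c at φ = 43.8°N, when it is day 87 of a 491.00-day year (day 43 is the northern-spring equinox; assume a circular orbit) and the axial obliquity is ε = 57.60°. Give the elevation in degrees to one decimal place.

73.0°

Solar longitude: λ_s = 360° × (87 − 43)/491.00 = 32.261°.
sin δ = sin 57.60° × sin 32.261° = 0.45068, so δ = +26.787°.
At local noon the hour angle is zero, so the zenith angle equals |φ − δ| = |+43.8° − (+26.787°)| = 17.013°.
Elevation = 90° − 17.013° = 73.0°.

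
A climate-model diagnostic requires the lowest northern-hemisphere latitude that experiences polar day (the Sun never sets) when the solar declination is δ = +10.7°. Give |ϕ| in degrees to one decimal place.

|ϕ| = 79.3°

Polar day requires cos h₀ = −tan ϕ tan δ ≤ −1, i.e. tan ϕ tan δ ≥ 1.
The boundary is |tan ϕ| · |tan δ| = 1, so |ϕ| = 90° − |δ| = 90° − 10.7° = 79.3° in the northern hemisphere.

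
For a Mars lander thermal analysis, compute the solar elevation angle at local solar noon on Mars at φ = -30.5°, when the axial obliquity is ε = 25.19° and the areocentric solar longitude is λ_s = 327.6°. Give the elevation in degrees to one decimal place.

72.7°

sin δ = sin 25.19° × sin 327.6° = -0.22806, so δ = -13.183°.
At local noon the hour angle is zero, so the zenith angle equals |φ − δ| = |-30.5° − (-13.183°)| = 17.317°.
Elevation = 90° − 17.317° = 72.7°.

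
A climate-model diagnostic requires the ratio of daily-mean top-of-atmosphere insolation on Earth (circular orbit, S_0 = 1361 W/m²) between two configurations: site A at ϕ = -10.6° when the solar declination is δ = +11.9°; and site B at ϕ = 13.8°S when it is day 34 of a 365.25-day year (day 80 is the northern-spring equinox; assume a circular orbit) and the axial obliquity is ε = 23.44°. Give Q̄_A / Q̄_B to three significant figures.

— Configuration A (ϕ=-10.6°):
cos h₀ = −tan(-10.6°) tan(+11.900°) = 0.0394, h₀ = 1.5313 rad.
Bracket: h₀ sin ϕ sin δ + cos ϕ cos δ sin h₀ = 1.5313×-0.18395×0.20620 + 0.98294×0.97851×0.99922 = -0.058083 + 0.961066 = 0.902983.
Q̄ = (S_0/π) × [bracket] = (1361/π) × 0.902983 = 391.19 W/m².
— Configuration B (ϕ=-13.8°):
Solar longitude: L_s = 360° × (34 − 80)/365.25 = -45.339°, i.e. -45.339° + 360° = 314.661°.
sin δ = sin 23.44° × sin 314.661° = -0.28294, so δ = -16.436°.
cos h₀ = −tan(-13.8°) tan(-16.436°) = -0.0725, h₀ = 1.6433 rad.
Bracket: h₀ sin ϕ sin δ + cos ϕ cos δ sin h₀ = 1.6433×-0.23853×-0.28294 + 0.97113×0.95914×0.99737 = 0.110906 + 0.929000 = 1.039906.
Q̄ = (S_0/π) × [bracket] = (1361/π) × 1.039906 = 450.51 W/m².
Ratio Q̄_A / Q̄_B = 391.19 / 450.51 = 0.8683.

Q̄_A / Q̄_B ≈ 0.868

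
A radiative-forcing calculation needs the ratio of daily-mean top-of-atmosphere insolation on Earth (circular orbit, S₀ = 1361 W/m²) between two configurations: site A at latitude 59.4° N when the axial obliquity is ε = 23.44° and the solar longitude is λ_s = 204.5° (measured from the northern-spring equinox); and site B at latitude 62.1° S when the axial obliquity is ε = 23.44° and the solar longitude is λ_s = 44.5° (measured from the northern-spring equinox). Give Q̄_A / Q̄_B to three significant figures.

Q̄_A / Q̄_B ≈ 2.27

— Configuration A (φ=+59.4°):
Solar declination: sin δ = sin ε · sin λ_s = sin 23.44° × sin 204.5° = -0.16496, so δ = -9.495°.
cos H₀ = −tan(+59.4°) tan(-9.495°) = 0.2828, H₀ = 1.2841 rad.
Bracket: H₀ sin φ sin δ + cos φ cos δ sin H₀ = 1.2841×0.86074×-0.16496 + 0.50904×0.98630×0.95918 = -0.182326 + 0.481572 = 0.299246.
Q̄ = (S₀/π) × [bracket] = (1361/π) × 0.299246 = 129.64 W/m².
— Configuration B (φ=-62.1°):
Solar declination: sin δ = sin ε · sin λ_s = sin 23.44° × sin 44.5° = 0.27881, so δ = +16.189°.
cos H₀ = −tan(-62.1°) tan(+16.189°) = 0.5483, H₀ = 0.9904 rad.
Bracket: H₀ sin φ sin δ + cos φ cos δ sin H₀ = 0.9904×-0.88377×0.27881 + 0.46793×0.96035×0.83626 = -0.244038 + 0.375796 = 0.131758.
Q̄ = (S₀/π) × [bracket] = (1361/π) × 0.131758 = 57.080 W/m².
Ratio Q̄_A / Q̄_B = 129.64 / 57.080 = 2.271.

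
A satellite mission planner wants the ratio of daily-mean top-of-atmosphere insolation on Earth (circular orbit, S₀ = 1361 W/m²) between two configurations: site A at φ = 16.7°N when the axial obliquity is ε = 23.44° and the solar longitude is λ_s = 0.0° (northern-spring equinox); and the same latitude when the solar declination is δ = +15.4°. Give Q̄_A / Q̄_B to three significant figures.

— Configuration A (φ=+16.7°):
Solar declination: sin δ = sin ε · sin λ_s = sin 23.44° × sin 0.0° = 0.00000, so δ = +0.000°.
cos H₀ = −tan(+16.7°) tan(+0.000°) = -0.0000, H₀ = 1.5708 rad.
Bracket: H₀ sin φ sin δ + cos φ cos δ sin H₀ = 1.5708×0.28736×0.00000 + 0.95782×1.00000×1.00000 = 0.000000 + 0.957820 = 0.957820.
Q̄ = (S₀/π) × [bracket] = (1361/π) × 0.957820 = 414.95 W/m².
— Configuration B (φ=+16.7°):
cos H₀ = −tan(+16.7°) tan(+15.400°) = -0.0826, H₀ = 1.6535 rad.
Bracket: H₀ sin φ sin δ + cos φ cos δ sin H₀ = 1.6535×0.28736×0.26556 + 0.95782×0.96410×0.99658 = 0.126181 + 0.920276 = 1.046457.
Q̄ = (S₀/π) × [bracket] = (1361/π) × 1.046457 = 453.35 W/m².
Ratio Q̄_A / Q̄_B = 414.95 / 453.35 = 0.9153.

Q̄_A / Q̄_B ≈ 0.915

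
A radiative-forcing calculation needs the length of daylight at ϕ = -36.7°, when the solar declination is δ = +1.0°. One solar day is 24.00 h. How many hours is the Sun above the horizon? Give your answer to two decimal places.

cos h₀ = −tan ϕ · tan δ = −tan(-36.7°) × tan(+1.000°) = 0.0130, so h₀ = 1.5578 rad = 89.25°.
Daylight = 2h₀/(2π) × 24.00 h = (1.5578/π) × 24.00 = 11.90 h.

11.90 h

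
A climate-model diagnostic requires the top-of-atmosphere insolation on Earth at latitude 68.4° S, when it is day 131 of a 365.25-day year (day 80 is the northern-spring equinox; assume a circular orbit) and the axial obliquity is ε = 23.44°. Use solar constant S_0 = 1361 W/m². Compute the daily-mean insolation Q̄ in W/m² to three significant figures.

Q̄ ≈ 11.8 W/m²

Solar longitude: L_s = 360° × (131 − 80)/365.25 = 50.267°.
sin δ = sin 23.44° × sin 50.267° = 0.30591, so δ = +17.813°.
cos h₀ = −tan(-68.4°) tan(+17.813°) = 0.8116, h₀ = 0.6240 rad.
Bracket: h₀ sin ϕ sin δ + cos ϕ cos δ sin h₀ = 0.6240×-0.92978×0.30591 + 0.36812×0.95206×0.58428 = -0.177484 + 0.204774 = 0.027290.
Q̄ = (S_0/π) × [bracket] = (1361/π) × 0.027290 = 11.82 W/m².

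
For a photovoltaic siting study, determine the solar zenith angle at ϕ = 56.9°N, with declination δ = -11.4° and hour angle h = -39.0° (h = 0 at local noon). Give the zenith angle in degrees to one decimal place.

cos θ_z = sin ϕ sin δ + cos ϕ cos δ cos h = -0.165581 + 0.416028 = 0.250447.
θ_z = arccos(0.250447) = 75.5°.

θ_z = 75.5°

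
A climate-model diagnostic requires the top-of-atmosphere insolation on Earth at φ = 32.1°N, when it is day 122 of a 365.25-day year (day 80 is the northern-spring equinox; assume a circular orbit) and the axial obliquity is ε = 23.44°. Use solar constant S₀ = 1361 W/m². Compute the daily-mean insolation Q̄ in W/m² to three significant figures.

Q̄ ≈ 454 W/m²

Solar longitude: λ_s = 360° × (122 − 80)/365.25 = 41.396°.
sin δ = sin 23.44° × sin 41.396° = 0.26304, so δ = +15.251°.
cos H₀ = −tan(+32.1°) tan(+15.251°) = -0.1710, H₀ = 1.7427 rad.
Bracket: H₀ sin φ sin δ + cos φ cos δ sin H₀ = 1.7427×0.53140×0.26304 + 0.84712×0.96478×0.98527 = 0.243594 + 0.805246 = 1.048840.
Q̄ = (S₀/π) × [bracket] = (1361/π) × 1.048840 = 454.4 W/m².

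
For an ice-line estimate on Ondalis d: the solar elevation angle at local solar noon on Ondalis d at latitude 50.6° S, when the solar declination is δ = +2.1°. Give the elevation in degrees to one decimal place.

37.3°

At local noon the hour angle is zero, so the zenith angle equals |ϕ − δ| = |-50.6° − (+2.100°)| = 52.700°.
Elevation = 90° − 52.700° = 37.3°.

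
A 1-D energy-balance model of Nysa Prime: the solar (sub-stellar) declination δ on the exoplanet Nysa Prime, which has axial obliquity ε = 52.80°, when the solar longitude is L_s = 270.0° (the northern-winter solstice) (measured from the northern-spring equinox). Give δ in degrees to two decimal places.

δ = -52.80°

sin δ = sin ε · sin L_s = sin 52.80° × sin 270.0° = -0.796530.
δ = arcsin(-0.796530) = -52.80°.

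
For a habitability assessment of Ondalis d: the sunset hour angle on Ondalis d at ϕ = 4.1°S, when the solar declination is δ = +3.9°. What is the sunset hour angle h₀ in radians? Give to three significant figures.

cos h₀ = −tan ϕ · tan δ = −tan(-4.1°) × tan(+3.900°) = 0.0049, so h₀ = 1.5659 rad = 89.72°.

h₀ = 1.57 rad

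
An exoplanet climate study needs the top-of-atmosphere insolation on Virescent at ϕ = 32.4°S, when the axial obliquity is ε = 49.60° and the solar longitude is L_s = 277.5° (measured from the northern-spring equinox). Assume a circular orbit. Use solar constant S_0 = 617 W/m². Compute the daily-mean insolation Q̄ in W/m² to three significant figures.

Q̄ ≈ 264 W/m²

Solar declination: sin δ = sin ε · sin L_s = sin 49.60° × sin 277.5° = -0.75502, so δ = -49.027°.
cos h₀ = −tan(-32.4°) tan(-49.027°) = -0.7308, h₀ = 2.3902 rad.
Bracket: h₀ sin ϕ sin δ + cos ϕ cos δ sin h₀ = 2.3902×-0.53583×-0.75502 + 0.84433×0.65570×0.68264 = 0.966985 + 0.377928 = 1.344913.
Q̄ = (S_0/π) × [bracket] = (617/π) × 1.344913 = 264.1 W/m².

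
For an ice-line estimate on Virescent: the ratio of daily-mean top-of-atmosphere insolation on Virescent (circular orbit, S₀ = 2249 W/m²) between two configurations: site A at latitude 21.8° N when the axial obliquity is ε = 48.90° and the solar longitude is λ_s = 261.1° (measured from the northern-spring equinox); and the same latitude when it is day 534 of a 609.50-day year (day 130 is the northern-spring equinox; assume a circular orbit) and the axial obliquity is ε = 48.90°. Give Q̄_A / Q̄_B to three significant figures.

— Configuration A (φ=+21.8°):
Solar declination: sin δ = sin ε · sin λ_s = sin 48.90° × sin 261.1° = -0.74449, so δ = -48.115°.
cos H₀ = −tan(+21.8°) tan(-48.115°) = 0.4460, H₀ = 1.1085 rad.
Bracket: H₀ sin φ sin δ + cos φ cos δ sin H₀ = 1.1085×0.37137×-0.74449 + 0.92849×0.66763×0.89503 = -0.306479 + 0.554818 = 0.248339.
Q̄ = (S₀/π) × [bracket] = (2249/π) × 0.248339 = 177.78 W/m².
— Configuration B (φ=+21.8°):
Solar longitude: λ_s = 360° × (534 − 130)/609.50 = 238.622°.
sin δ = sin 48.90° × sin 238.622° = -0.64335, so δ = -40.042°.
cos H₀ = −tan(+21.8°) tan(-40.042°) = 0.3361, H₀ = 1.2280 rad.
Bracket: H₀ sin φ sin δ + cos φ cos δ sin H₀ = 1.2280×0.37137×-0.64335 + 0.92849×0.76557×0.94182 = -0.293395 + 0.669468 = 0.376073.
Q̄ = (S₀/π) × [bracket] = (2249/π) × 0.376073 = 269.22 W/m².
Ratio Q̄_A / Q̄_B = 177.78 / 269.22 = 0.6604.

Q̄_A / Q̄_B ≈ 0.660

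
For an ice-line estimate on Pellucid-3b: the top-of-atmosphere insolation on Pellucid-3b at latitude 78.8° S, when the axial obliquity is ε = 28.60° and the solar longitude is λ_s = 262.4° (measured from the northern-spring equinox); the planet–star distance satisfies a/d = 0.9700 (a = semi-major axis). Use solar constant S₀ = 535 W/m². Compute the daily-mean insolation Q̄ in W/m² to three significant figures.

Q̄ ≈ 234 W/m²

Solar declination: sin δ = sin ε · sin λ_s = sin 28.60° × sin 262.4° = -0.47449, so δ = -28.326°.
cos H₀ = −tan(-78.8°) tan(-28.326°) = -2.7223 ≤ −1 ⇒ polar day, H₀ = π.
Bracket: H₀ sin φ sin δ + cos φ cos δ sin H₀ = 3.1416×-0.98096×-0.47449 + 0.19423×0.88026×0.00000 = 1.462276 + 0.000000 = 1.462276.
Inverse-square distance factor (a/d)² = 0.9700² = 0.940900.
Q̄ = (S₀/π) × 0.940900 × [bracket] = (535/π) × 0.940900 × 1.462276 = 234.3 W/m².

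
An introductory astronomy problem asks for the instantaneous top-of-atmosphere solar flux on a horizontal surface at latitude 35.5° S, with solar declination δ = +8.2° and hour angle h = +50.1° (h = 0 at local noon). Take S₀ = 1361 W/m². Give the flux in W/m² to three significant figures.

591 W/m²

cos θ_z = sin φ sin δ + cos φ cos δ cos h = -0.082825 + 0.516875 = 0.434050.
Flux = S₀ · cos θ_z = 1361 × 0.434050 = 590.7 W/m².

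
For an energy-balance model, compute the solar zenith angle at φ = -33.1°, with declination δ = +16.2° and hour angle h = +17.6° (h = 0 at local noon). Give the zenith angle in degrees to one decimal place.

cos θ_z = sin φ sin δ + cos φ cos δ cos h = -0.152358 + 0.766800 = 0.614442.
θ_z = arccos(0.614442) = 52.1°.

θ_z = 52.1°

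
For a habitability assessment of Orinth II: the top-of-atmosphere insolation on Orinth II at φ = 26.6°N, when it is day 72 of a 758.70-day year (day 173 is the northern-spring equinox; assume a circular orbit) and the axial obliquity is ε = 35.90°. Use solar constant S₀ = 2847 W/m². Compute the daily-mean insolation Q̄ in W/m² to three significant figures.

Q̄ ≈ 474 W/m²

Solar longitude: λ_s = 360° × (72 − 173)/758.70 = -47.924°, i.e. -47.924° + 360° = 312.076°.
sin δ = sin 35.90° × sin 312.076° = -0.43524, so δ = -25.801°.
cos H₀ = −tan(+26.6°) tan(-25.801°) = 0.2421, H₀ = 1.3263 rad.
Bracket: H₀ sin φ sin δ + cos φ cos δ sin H₀ = 1.3263×0.44776×-0.43524 + 0.89415×0.90031×0.97026 = -0.258473 + 0.781071 = 0.522598.
Q̄ = (S₀/π) × [bracket] = (2847/π) × 0.522598 = 473.6 W/m².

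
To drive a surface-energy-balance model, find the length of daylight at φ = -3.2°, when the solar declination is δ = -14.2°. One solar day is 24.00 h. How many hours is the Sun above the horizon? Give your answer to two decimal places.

12.11 h

cos H₀ = −tan φ · tan δ = −tan(-3.2°) × tan(-14.200°) = -0.0141, so H₀ = 1.5849 rad = 90.81°.
Daylight = 2H₀/(2π) × 24.00 h = (1.5849/π) × 24.00 = 12.11 h.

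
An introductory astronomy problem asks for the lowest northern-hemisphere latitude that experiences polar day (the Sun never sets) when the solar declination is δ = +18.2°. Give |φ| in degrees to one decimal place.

|φ| = 71.8°

Polar day requires cos H₀ = −tan φ tan δ ≤ −1, i.e. tan φ tan δ ≥ 1.
The boundary is |tan φ| · |tan δ| = 1, so |φ| = 90° − |δ| = 90° − 18.2° = 71.8° in the northern hemisphere.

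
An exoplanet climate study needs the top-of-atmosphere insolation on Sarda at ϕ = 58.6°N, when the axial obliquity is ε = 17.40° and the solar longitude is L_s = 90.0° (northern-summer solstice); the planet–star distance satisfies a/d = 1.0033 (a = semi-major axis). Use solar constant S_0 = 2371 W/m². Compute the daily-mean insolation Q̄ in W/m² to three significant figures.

Solar declination: sin δ = sin ε · sin L_s = sin 17.40° × sin 90.0° = 0.29904, so δ = +17.400°.
cos h₀ = −tan(+58.6°) tan(+17.400°) = -0.5134, h₀ = 2.1099 rad.
Bracket: h₀ sin ϕ sin δ + cos ϕ cos δ sin h₀ = 2.1099×0.85355×0.29904 + 0.52101×0.95424×0.85815 = 0.538543 + 0.426645 = 0.965188.
Inverse-square distance factor (a/d)² = 1.0033² = 1.006611.
Q̄ = (S_0/π) × 1.006611 × [bracket] = (2371/π) × 1.006611 × 0.965188 = 733.3 W/m².

Q̄ ≈ 733 W/m²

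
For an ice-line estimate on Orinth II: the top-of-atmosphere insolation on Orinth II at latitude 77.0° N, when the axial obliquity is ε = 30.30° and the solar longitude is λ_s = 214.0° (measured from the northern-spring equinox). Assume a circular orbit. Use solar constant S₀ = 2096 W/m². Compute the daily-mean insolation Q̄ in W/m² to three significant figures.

Solar declination: sin δ = sin ε · sin λ_s = sin 30.30° × sin 214.0° = -0.28213, so δ = -16.387°.
cos H₀ = −tan(+77.0°) tan(-16.387°) = 1.2738 ≥ 1 ⇒ polar night, H₀ = 0 and Q̄ = 0.

Q̄ ≈ 0.00 W/m²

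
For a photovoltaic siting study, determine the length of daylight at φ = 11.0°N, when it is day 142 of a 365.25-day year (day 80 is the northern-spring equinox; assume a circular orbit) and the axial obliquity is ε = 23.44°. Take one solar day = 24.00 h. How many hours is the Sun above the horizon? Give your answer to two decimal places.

12.55 h

Solar longitude: λ_s = 360° × (142 − 80)/365.25 = 61.109°.
sin δ = sin 23.44° × sin 61.109° = 0.34828, so δ = +20.382°.
cos H₀ = −tan φ · tan δ = −tan(+11.0°) × tan(+20.382°) = -0.0722, so H₀ = 1.6431 rad = 94.14°.
Daylight = 2H₀/(2π) × 24.00 h = (1.6431/π) × 24.00 = 12.55 h.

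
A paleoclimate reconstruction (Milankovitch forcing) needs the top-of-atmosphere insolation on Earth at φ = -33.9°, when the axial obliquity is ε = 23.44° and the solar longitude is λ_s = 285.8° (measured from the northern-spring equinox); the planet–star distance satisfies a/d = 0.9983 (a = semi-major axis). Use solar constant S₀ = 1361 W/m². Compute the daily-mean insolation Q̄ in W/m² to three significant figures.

Q̄ ≈ 489 W/m²

Solar declination: sin δ = sin ε · sin λ_s = sin 23.44° × sin 285.8° = -0.38276, so δ = -22.505°.
cos H₀ = −tan(-33.9°) tan(-22.505°) = -0.2784, H₀ = 1.8529 rad.
Bracket: H₀ sin φ sin δ + cos φ cos δ sin H₀ = 1.8529×-0.55775×-0.38276 + 0.83001×0.92385×0.96046 = 0.395565 + 0.736485 = 1.132050.
Inverse-square distance factor (a/d)² = 0.9983² = 0.996603.
Q̄ = (S₀/π) × 0.996603 × [bracket] = (1361/π) × 0.996603 × 1.132050 = 488.8 W/m².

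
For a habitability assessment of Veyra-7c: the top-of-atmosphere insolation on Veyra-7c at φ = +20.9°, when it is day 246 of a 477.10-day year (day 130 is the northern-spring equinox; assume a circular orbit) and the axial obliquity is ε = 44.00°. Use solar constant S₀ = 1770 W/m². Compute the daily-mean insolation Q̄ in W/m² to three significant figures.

Solar longitude: λ_s = 360° × (246 − 130)/477.10 = 87.529°.
sin δ = sin 44.00° × sin 87.529° = 0.69401, so δ = +43.949°.
cos H₀ = −tan(+20.9°) tan(+43.949°) = -0.3681, H₀ = 1.9478 rad.
Bracket: H₀ sin φ sin δ + cos φ cos δ sin H₀ = 1.9478×0.35674×0.69401 + 0.93420×0.71996×0.92979 = 0.482239 + 0.625364 = 1.107603.
Q̄ = (S₀/π) × [bracket] = (1770/π) × 1.107603 = 624.0 W/m².

Q̄ ≈ 624 W/m²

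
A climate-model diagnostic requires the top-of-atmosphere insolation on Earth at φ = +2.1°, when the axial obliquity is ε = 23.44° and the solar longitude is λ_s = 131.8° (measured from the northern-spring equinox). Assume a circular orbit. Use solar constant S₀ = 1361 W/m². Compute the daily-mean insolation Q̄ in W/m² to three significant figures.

Solar declination: sin δ = sin ε · sin λ_s = sin 23.44° × sin 131.8° = 0.29654, so δ = +17.250°.
cos H₀ = −tan(+2.1°) tan(+17.250°) = -0.0114, H₀ = 1.5822 rad.
Bracket: H₀ sin φ sin δ + cos φ cos δ sin H₀ = 1.5822×0.03664×0.29654 + 0.99933×0.95502×0.99994 = 0.017191 + 0.954323 = 0.971514.
Q̄ = (S₀/π) × [bracket] = (1361/π) × 0.971514 = 420.9 W/m².

Q̄ ≈ 421 W/m²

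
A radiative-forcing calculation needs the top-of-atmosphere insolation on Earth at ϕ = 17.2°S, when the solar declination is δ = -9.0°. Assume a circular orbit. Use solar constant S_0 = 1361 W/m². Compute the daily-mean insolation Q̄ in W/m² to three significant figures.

Q̄ ≈ 441 W/m²

cos h₀ = −tan(-17.2°) tan(-9.000°) = -0.0490, h₀ = 1.6198 rad.
Bracket: h₀ sin ϕ sin δ + cos ϕ cos δ sin h₀ = 1.6198×-0.29571×-0.15643 + 0.95528×0.98769×0.99880 = 0.074929 + 0.942388 = 1.017317.
Q̄ = (S_0/π) × [bracket] = (1361/π) × 1.017317 = 440.7 W/m².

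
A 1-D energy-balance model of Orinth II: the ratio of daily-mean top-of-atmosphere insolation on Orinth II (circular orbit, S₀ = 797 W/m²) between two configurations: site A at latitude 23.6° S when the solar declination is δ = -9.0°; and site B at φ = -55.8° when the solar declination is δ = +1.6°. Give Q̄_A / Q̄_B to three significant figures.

Q̄_A / Q̄_B ≈ 1.91

— Configuration A (φ=-23.6°):
cos H₀ = −tan(-23.6°) tan(-9.000°) = -0.0692, H₀ = 1.6400 rad.
Bracket: H₀ sin φ sin δ + cos φ cos δ sin H₀ = 1.6400×-0.40035×-0.15643 + 0.91636×0.98769×0.99760 = 0.102708 + 0.902907 = 1.005615.
Q̄ = (S₀/π) × [bracket] = (797/π) × 1.005615 = 255.12 W/m².
— Configuration B (φ=-55.8°):
cos H₀ = −tan(-55.8°) tan(+1.600°) = 0.0411, H₀ = 1.5297 rad.
Bracket: H₀ sin φ sin δ + cos φ cos δ sin H₀ = 1.5297×-0.82708×0.02792 + 0.56208×0.99961×0.99915 = -0.035324 + 0.561383 = 0.526059.
Q̄ = (S₀/π) × [bracket] = (797/π) × 0.526059 = 133.46 W/m².
Ratio Q̄_A / Q̄_B = 255.12 / 133.46 = 1.912.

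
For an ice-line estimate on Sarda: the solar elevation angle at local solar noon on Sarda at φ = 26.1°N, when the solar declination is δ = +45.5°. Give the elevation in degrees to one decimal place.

70.6°

At local noon the hour angle is zero, so the zenith angle equals |φ − δ| = |+26.1° − (+45.500°)| = 19.400°.
Elevation = 90° − 19.400° = 70.6°.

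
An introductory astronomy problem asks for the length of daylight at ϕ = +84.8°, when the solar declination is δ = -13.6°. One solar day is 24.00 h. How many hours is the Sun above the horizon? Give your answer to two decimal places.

0.00 h

cos h₀ = −tan ϕ · tan δ = 2.6583 ≥ 1, so the Sun never rises (polar night) and h₀ = 0.
Daylight = 2h₀/(2π) × 24.00 h = (0.0000/π) × 24.00 = 0.00 h.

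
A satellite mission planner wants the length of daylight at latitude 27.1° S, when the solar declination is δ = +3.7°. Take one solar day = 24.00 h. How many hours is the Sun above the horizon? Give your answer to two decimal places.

11.75 h

cos h₀ = −tan ϕ · tan δ = −tan(-27.1°) × tan(+3.700°) = 0.0331, so h₀ = 1.5377 rad = 88.10°.
Daylight = 2h₀/(2π) × 24.00 h = (1.5377/π) × 24.00 = 11.75 h.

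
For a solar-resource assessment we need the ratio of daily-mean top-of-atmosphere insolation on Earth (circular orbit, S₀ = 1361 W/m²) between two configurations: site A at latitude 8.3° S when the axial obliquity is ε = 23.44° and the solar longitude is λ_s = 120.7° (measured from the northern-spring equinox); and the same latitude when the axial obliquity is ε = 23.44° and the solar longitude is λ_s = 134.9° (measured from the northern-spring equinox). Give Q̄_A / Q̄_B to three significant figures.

Q̄_A / Q̄_B ≈ 0.963

— Configuration A (φ=-8.3°):
Solar declination: sin δ = sin ε · sin λ_s = sin 23.44° × sin 120.7° = 0.34204, so δ = +20.001°.
cos H₀ = −tan(-8.3°) tan(+20.001°) = 0.0531, H₀ = 1.5177 rad.
Bracket: H₀ sin φ sin δ + cos φ cos δ sin H₀ = 1.5177×-0.14436×0.34204 + 0.98953×0.93969×0.99859 = -0.074939 + 0.928540 = 0.853601.
Q̄ = (S₀/π) × [bracket] = (1361/π) × 0.853601 = 369.80 W/m².
— Configuration B (φ=-8.3°):
Solar declination: sin δ = sin ε · sin λ_s = sin 23.44° × sin 134.9° = 0.28177, so δ = +16.366°.
cos H₀ = −tan(-8.3°) tan(+16.366°) = 0.0428, H₀ = 1.5279 rad.
Bracket: H₀ sin φ sin δ + cos φ cos δ sin H₀ = 1.5279×-0.14436×0.28177 + 0.98953×0.95948×0.99908 = -0.062149 + 0.948561 = 0.886412.
Q̄ = (S₀/π) × [bracket] = (1361/π) × 0.886412 = 384.01 W/m².
Ratio Q̄_A / Q̄_B = 369.80 / 384.01 = 0.9630.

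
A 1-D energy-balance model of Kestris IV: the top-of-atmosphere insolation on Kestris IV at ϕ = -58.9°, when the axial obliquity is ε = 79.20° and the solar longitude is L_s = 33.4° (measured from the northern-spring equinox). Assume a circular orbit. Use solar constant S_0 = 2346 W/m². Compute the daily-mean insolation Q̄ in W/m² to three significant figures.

Q̄ ≈ 0.00 W/m²

Solar declination: sin δ = sin ε · sin L_s = sin 79.20° × sin 33.4° = 0.54073, so δ = +32.733°.
cos h₀ = −tan(-58.9°) tan(+32.733°) = 1.0656 ≥ 1 ⇒ polar night, h₀ = 0 and Q̄ = 0.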